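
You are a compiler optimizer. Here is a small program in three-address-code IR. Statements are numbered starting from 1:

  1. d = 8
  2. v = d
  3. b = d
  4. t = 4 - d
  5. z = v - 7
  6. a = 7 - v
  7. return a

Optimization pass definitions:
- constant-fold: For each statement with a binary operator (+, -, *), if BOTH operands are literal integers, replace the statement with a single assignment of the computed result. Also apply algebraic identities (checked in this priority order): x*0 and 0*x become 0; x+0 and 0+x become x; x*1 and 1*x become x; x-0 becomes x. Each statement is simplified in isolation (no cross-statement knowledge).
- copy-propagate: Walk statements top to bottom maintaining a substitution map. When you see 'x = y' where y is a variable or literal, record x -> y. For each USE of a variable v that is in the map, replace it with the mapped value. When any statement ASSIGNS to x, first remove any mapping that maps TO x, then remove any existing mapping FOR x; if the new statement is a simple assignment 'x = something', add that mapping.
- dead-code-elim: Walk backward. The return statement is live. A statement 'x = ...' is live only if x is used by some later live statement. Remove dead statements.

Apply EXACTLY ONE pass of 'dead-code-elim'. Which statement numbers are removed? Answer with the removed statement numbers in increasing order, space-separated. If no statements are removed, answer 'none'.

Answer: 3 4 5

Derivation:
Backward liveness scan:
Stmt 1 'd = 8': KEEP (d is live); live-in = []
Stmt 2 'v = d': KEEP (v is live); live-in = ['d']
Stmt 3 'b = d': DEAD (b not in live set ['v'])
Stmt 4 't = 4 - d': DEAD (t not in live set ['v'])
Stmt 5 'z = v - 7': DEAD (z not in live set ['v'])
Stmt 6 'a = 7 - v': KEEP (a is live); live-in = ['v']
Stmt 7 'return a': KEEP (return); live-in = ['a']
Removed statement numbers: [3, 4, 5]
Surviving IR:
  d = 8
  v = d
  a = 7 - v
  return a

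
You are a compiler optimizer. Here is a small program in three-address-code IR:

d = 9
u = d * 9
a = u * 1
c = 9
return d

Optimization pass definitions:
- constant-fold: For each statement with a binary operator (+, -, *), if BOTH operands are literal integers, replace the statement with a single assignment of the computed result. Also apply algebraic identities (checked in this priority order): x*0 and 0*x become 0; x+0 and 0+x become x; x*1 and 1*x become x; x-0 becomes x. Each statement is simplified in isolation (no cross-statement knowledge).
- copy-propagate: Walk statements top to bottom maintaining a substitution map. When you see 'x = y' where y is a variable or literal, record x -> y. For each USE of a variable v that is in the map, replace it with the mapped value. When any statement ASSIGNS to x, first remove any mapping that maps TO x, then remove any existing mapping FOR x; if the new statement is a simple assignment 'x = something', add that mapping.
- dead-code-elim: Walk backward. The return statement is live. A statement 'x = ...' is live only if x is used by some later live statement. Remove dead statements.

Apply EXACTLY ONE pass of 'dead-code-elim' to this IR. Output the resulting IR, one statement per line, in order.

Applying dead-code-elim statement-by-statement:
  [5] return d  -> KEEP (return); live=['d']
  [4] c = 9  -> DEAD (c not live)
  [3] a = u * 1  -> DEAD (a not live)
  [2] u = d * 9  -> DEAD (u not live)
  [1] d = 9  -> KEEP; live=[]
Result (2 stmts):
  d = 9
  return d

Answer: d = 9
return d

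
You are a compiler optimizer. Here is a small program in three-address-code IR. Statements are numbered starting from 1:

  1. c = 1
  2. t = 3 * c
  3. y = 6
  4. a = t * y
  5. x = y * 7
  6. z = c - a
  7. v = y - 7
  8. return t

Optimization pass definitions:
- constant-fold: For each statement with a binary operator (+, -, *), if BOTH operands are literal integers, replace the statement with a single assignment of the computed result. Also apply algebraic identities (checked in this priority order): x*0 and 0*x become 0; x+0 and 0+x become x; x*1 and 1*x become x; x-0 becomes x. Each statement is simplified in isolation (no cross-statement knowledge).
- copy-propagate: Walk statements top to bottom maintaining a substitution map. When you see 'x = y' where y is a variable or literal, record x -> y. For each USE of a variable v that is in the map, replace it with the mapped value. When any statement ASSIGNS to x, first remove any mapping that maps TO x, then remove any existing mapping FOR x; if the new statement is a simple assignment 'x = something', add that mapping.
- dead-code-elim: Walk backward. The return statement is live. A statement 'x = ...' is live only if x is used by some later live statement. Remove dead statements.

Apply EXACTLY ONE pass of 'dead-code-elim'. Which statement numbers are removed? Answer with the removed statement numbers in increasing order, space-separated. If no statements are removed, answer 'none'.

Backward liveness scan:
Stmt 1 'c = 1': KEEP (c is live); live-in = []
Stmt 2 't = 3 * c': KEEP (t is live); live-in = ['c']
Stmt 3 'y = 6': DEAD (y not in live set ['t'])
Stmt 4 'a = t * y': DEAD (a not in live set ['t'])
Stmt 5 'x = y * 7': DEAD (x not in live set ['t'])
Stmt 6 'z = c - a': DEAD (z not in live set ['t'])
Stmt 7 'v = y - 7': DEAD (v not in live set ['t'])
Stmt 8 'return t': KEEP (return); live-in = ['t']
Removed statement numbers: [3, 4, 5, 6, 7]
Surviving IR:
  c = 1
  t = 3 * c
  return t

Answer: 3 4 5 6 7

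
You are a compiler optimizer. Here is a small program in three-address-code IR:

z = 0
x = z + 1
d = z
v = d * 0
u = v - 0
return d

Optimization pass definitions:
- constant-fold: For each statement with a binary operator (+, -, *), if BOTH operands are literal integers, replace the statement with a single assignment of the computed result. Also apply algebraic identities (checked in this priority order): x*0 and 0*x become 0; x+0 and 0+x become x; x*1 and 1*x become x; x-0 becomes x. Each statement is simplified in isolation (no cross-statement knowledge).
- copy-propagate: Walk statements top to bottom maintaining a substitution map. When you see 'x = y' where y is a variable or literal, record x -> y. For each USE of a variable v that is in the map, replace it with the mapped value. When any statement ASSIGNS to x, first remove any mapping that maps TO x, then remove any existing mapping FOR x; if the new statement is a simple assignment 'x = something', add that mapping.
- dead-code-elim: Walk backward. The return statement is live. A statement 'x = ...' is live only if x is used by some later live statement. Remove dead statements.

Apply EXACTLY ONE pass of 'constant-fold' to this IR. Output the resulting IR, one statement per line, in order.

Applying constant-fold statement-by-statement:
  [1] z = 0  (unchanged)
  [2] x = z + 1  (unchanged)
  [3] d = z  (unchanged)
  [4] v = d * 0  -> v = 0
  [5] u = v - 0  -> u = v
  [6] return d  (unchanged)
Result (6 stmts):
  z = 0
  x = z + 1
  d = z
  v = 0
  u = v
  return d

Answer: z = 0
x = z + 1
d = z
v = 0
u = v
return d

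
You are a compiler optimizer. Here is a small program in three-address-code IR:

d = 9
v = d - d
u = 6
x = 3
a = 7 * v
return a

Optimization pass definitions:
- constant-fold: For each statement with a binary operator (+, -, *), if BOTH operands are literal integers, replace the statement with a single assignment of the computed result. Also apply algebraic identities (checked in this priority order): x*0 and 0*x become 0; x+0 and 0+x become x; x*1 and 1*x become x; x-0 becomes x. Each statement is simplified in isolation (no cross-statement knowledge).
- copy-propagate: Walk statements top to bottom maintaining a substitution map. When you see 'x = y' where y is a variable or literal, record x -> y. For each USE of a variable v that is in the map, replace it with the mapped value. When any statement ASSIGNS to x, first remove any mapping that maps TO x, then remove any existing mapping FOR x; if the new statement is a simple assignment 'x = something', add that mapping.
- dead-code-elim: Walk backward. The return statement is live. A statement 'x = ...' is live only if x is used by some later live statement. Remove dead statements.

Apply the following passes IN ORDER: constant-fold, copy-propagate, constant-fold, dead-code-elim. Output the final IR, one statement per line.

Initial IR:
  d = 9
  v = d - d
  u = 6
  x = 3
  a = 7 * v
  return a
After constant-fold (6 stmts):
  d = 9
  v = d - d
  u = 6
  x = 3
  a = 7 * v
  return a
After copy-propagate (6 stmts):
  d = 9
  v = 9 - 9
  u = 6
  x = 3
  a = 7 * v
  return a
After constant-fold (6 stmts):
  d = 9
  v = 0
  u = 6
  x = 3
  a = 7 * v
  return a
After dead-code-elim (3 stmts):
  v = 0
  a = 7 * v
  return a

Answer: v = 0
a = 7 * v
return a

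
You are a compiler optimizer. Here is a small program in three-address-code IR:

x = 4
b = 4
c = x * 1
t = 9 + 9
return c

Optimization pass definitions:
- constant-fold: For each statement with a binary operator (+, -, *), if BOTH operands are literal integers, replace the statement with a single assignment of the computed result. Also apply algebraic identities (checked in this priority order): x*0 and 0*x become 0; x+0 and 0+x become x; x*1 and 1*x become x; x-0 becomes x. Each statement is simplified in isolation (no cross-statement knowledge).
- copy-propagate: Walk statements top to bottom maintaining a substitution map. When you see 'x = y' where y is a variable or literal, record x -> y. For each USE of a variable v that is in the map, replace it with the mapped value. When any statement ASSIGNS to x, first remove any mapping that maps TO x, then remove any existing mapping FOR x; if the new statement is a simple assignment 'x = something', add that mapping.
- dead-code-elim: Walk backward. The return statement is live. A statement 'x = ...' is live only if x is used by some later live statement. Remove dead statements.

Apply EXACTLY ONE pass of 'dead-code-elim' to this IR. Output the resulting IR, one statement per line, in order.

Answer: x = 4
c = x * 1
return c

Derivation:
Applying dead-code-elim statement-by-statement:
  [5] return c  -> KEEP (return); live=['c']
  [4] t = 9 + 9  -> DEAD (t not live)
  [3] c = x * 1  -> KEEP; live=['x']
  [2] b = 4  -> DEAD (b not live)
  [1] x = 4  -> KEEP; live=[]
Result (3 stmts):
  x = 4
  c = x * 1
  return c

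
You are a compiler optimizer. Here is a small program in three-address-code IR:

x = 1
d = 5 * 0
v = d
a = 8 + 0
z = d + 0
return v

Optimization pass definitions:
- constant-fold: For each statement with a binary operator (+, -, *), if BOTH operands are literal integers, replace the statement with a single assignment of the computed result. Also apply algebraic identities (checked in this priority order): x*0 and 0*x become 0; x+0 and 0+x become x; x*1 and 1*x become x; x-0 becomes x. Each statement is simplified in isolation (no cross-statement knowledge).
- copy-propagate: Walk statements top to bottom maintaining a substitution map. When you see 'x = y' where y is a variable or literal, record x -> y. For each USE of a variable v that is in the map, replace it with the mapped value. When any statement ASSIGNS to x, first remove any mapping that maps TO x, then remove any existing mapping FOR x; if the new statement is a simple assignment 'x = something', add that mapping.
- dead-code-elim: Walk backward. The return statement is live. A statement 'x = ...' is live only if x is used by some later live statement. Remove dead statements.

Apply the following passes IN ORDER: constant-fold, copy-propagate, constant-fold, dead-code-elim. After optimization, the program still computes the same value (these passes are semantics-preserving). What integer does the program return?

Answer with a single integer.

Initial IR:
  x = 1
  d = 5 * 0
  v = d
  a = 8 + 0
  z = d + 0
  return v
After constant-fold (6 stmts):
  x = 1
  d = 0
  v = d
  a = 8
  z = d
  return v
After copy-propagate (6 stmts):
  x = 1
  d = 0
  v = 0
  a = 8
  z = 0
  return 0
After constant-fold (6 stmts):
  x = 1
  d = 0
  v = 0
  a = 8
  z = 0
  return 0
After dead-code-elim (1 stmts):
  return 0
Evaluate:
  x = 1  =>  x = 1
  d = 5 * 0  =>  d = 0
  v = d  =>  v = 0
  a = 8 + 0  =>  a = 8
  z = d + 0  =>  z = 0
  return v = 0

Answer: 0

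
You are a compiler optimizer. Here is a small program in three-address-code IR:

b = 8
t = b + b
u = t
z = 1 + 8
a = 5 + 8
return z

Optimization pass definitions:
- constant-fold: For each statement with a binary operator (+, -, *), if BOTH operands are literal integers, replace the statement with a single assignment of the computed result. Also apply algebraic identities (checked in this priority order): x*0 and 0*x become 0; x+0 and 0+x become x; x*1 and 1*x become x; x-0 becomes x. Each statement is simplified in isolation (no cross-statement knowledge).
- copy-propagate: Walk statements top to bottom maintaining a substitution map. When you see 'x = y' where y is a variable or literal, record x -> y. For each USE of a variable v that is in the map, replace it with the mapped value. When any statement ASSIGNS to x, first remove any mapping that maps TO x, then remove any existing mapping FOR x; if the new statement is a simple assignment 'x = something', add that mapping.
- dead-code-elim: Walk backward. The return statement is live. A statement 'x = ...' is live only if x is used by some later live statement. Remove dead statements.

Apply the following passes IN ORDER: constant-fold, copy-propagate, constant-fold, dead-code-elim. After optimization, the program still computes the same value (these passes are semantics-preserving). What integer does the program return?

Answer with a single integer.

Answer: 9

Derivation:
Initial IR:
  b = 8
  t = b + b
  u = t
  z = 1 + 8
  a = 5 + 8
  return z
After constant-fold (6 stmts):
  b = 8
  t = b + b
  u = t
  z = 9
  a = 13
  return z
After copy-propagate (6 stmts):
  b = 8
  t = 8 + 8
  u = t
  z = 9
  a = 13
  return 9
After constant-fold (6 stmts):
  b = 8
  t = 16
  u = t
  z = 9
  a = 13
  return 9
After dead-code-elim (1 stmts):
  return 9
Evaluate:
  b = 8  =>  b = 8
  t = b + b  =>  t = 16
  u = t  =>  u = 16
  z = 1 + 8  =>  z = 9
  a = 5 + 8  =>  a = 13
  return z = 9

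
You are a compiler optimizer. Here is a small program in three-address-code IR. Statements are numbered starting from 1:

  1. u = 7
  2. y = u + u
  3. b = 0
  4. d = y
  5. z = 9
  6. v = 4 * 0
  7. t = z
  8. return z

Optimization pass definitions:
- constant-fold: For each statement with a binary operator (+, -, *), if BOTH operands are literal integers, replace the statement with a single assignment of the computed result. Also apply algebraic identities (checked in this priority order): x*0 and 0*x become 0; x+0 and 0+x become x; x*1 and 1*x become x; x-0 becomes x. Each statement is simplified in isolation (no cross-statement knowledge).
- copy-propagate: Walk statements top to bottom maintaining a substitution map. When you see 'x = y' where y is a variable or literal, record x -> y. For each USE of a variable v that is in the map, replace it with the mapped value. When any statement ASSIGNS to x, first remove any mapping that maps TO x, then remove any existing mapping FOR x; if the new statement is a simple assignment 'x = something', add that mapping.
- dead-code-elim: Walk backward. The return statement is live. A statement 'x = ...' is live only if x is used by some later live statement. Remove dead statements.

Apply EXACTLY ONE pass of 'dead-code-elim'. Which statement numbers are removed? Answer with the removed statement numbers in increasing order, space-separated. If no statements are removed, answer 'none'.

Answer: 1 2 3 4 6 7

Derivation:
Backward liveness scan:
Stmt 1 'u = 7': DEAD (u not in live set [])
Stmt 2 'y = u + u': DEAD (y not in live set [])
Stmt 3 'b = 0': DEAD (b not in live set [])
Stmt 4 'd = y': DEAD (d not in live set [])
Stmt 5 'z = 9': KEEP (z is live); live-in = []
Stmt 6 'v = 4 * 0': DEAD (v not in live set ['z'])
Stmt 7 't = z': DEAD (t not in live set ['z'])
Stmt 8 'return z': KEEP (return); live-in = ['z']
Removed statement numbers: [1, 2, 3, 4, 6, 7]
Surviving IR:
  z = 9
  return z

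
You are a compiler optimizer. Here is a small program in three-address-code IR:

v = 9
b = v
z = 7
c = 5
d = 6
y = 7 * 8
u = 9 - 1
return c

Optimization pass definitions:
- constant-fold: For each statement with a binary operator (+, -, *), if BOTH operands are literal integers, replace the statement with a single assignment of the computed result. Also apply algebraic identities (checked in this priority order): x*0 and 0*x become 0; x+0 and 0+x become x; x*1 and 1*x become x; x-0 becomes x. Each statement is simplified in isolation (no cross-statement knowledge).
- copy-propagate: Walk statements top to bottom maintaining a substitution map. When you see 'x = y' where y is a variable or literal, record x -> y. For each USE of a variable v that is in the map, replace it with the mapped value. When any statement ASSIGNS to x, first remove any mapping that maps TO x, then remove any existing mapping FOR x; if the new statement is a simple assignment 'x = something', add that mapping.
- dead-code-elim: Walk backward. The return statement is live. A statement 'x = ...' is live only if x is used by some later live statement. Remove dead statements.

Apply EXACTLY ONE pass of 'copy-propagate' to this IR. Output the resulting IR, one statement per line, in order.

Applying copy-propagate statement-by-statement:
  [1] v = 9  (unchanged)
  [2] b = v  -> b = 9
  [3] z = 7  (unchanged)
  [4] c = 5  (unchanged)
  [5] d = 6  (unchanged)
  [6] y = 7 * 8  (unchanged)
  [7] u = 9 - 1  (unchanged)
  [8] return c  -> return 5
Result (8 stmts):
  v = 9
  b = 9
  z = 7
  c = 5
  d = 6
  y = 7 * 8
  u = 9 - 1
  return 5

Answer: v = 9
b = 9
z = 7
c = 5
d = 6
y = 7 * 8
u = 9 - 1
return 5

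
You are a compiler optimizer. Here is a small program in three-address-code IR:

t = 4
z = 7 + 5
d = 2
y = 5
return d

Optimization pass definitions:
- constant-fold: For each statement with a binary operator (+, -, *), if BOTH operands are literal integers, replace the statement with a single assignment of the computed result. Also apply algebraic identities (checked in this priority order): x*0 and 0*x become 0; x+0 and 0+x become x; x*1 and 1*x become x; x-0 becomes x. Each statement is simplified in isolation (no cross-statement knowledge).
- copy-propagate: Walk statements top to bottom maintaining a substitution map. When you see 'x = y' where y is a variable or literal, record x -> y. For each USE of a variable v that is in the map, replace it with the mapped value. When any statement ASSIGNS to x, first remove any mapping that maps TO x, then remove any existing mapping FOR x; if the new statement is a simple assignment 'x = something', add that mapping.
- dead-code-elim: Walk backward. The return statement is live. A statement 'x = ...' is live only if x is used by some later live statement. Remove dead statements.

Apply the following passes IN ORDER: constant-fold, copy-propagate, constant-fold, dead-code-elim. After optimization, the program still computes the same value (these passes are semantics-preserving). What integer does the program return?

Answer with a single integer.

Answer: 2

Derivation:
Initial IR:
  t = 4
  z = 7 + 5
  d = 2
  y = 5
  return d
After constant-fold (5 stmts):
  t = 4
  z = 12
  d = 2
  y = 5
  return d
After copy-propagate (5 stmts):
  t = 4
  z = 12
  d = 2
  y = 5
  return 2
After constant-fold (5 stmts):
  t = 4
  z = 12
  d = 2
  y = 5
  return 2
After dead-code-elim (1 stmts):
  return 2
Evaluate:
  t = 4  =>  t = 4
  z = 7 + 5  =>  z = 12
  d = 2  =>  d = 2
  y = 5  =>  y = 5
  return d = 2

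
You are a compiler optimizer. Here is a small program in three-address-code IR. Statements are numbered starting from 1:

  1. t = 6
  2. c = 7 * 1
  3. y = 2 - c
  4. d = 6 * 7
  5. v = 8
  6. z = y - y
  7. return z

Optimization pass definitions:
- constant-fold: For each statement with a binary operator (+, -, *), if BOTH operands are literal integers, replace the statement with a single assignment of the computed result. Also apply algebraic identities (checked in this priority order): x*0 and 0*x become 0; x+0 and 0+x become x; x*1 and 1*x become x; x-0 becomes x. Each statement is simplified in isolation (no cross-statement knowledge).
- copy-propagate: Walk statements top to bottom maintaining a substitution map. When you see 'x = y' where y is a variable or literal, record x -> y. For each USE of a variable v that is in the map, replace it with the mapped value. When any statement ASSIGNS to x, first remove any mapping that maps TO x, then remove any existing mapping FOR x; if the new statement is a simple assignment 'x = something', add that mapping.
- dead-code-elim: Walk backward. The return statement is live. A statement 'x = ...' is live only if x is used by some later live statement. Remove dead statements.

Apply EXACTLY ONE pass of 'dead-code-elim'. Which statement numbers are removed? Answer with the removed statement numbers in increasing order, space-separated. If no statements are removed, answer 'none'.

Backward liveness scan:
Stmt 1 't = 6': DEAD (t not in live set [])
Stmt 2 'c = 7 * 1': KEEP (c is live); live-in = []
Stmt 3 'y = 2 - c': KEEP (y is live); live-in = ['c']
Stmt 4 'd = 6 * 7': DEAD (d not in live set ['y'])
Stmt 5 'v = 8': DEAD (v not in live set ['y'])
Stmt 6 'z = y - y': KEEP (z is live); live-in = ['y']
Stmt 7 'return z': KEEP (return); live-in = ['z']
Removed statement numbers: [1, 4, 5]
Surviving IR:
  c = 7 * 1
  y = 2 - c
  z = y - y
  return z

Answer: 1 4 5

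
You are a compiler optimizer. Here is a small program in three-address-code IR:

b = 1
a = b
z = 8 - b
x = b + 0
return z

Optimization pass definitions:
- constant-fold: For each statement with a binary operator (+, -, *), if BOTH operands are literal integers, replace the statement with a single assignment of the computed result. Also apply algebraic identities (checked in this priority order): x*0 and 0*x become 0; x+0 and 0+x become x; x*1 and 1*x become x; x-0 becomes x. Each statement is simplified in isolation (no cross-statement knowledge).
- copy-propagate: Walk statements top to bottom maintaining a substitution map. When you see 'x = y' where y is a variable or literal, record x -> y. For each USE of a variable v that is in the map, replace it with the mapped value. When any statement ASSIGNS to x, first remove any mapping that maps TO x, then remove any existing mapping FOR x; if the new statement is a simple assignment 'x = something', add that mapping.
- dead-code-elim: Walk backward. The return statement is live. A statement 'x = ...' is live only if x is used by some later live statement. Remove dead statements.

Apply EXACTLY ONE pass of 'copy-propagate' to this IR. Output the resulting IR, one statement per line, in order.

Answer: b = 1
a = 1
z = 8 - 1
x = 1 + 0
return z

Derivation:
Applying copy-propagate statement-by-statement:
  [1] b = 1  (unchanged)
  [2] a = b  -> a = 1
  [3] z = 8 - b  -> z = 8 - 1
  [4] x = b + 0  -> x = 1 + 0
  [5] return z  (unchanged)
Result (5 stmts):
  b = 1
  a = 1
  z = 8 - 1
  x = 1 + 0
  return z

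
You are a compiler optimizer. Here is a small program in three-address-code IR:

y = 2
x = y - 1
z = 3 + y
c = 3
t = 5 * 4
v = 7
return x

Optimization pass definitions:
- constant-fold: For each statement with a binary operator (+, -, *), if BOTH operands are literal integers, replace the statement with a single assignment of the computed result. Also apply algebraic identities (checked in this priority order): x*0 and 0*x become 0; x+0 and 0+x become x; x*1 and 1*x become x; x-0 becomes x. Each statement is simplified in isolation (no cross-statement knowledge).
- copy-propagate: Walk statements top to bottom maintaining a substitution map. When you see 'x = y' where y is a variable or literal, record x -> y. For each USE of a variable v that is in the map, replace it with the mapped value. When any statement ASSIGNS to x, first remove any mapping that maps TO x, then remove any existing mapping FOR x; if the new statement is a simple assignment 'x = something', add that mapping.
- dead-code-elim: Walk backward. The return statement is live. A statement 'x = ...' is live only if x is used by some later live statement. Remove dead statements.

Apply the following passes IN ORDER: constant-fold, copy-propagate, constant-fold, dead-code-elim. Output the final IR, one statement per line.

Answer: x = 1
return x

Derivation:
Initial IR:
  y = 2
  x = y - 1
  z = 3 + y
  c = 3
  t = 5 * 4
  v = 7
  return x
After constant-fold (7 stmts):
  y = 2
  x = y - 1
  z = 3 + y
  c = 3
  t = 20
  v = 7
  return x
After copy-propagate (7 stmts):
  y = 2
  x = 2 - 1
  z = 3 + 2
  c = 3
  t = 20
  v = 7
  return x
After constant-fold (7 stmts):
  y = 2
  x = 1
  z = 5
  c = 3
  t = 20
  v = 7
  return x
After dead-code-elim (2 stmts):
  x = 1
  return x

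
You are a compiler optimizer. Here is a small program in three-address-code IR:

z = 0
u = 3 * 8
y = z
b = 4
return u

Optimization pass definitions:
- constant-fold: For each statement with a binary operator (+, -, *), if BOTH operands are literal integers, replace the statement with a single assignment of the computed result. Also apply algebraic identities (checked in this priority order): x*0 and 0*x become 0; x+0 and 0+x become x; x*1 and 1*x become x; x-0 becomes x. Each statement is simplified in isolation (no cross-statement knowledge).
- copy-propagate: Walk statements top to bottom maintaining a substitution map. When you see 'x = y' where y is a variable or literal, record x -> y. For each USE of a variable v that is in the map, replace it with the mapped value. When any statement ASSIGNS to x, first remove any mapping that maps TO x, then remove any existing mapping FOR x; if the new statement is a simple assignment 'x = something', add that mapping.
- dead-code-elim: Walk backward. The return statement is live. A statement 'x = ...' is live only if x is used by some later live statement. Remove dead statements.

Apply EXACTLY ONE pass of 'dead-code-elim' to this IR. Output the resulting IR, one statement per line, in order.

Answer: u = 3 * 8
return u

Derivation:
Applying dead-code-elim statement-by-statement:
  [5] return u  -> KEEP (return); live=['u']
  [4] b = 4  -> DEAD (b not live)
  [3] y = z  -> DEAD (y not live)
  [2] u = 3 * 8  -> KEEP; live=[]
  [1] z = 0  -> DEAD (z not live)
Result (2 stmts):
  u = 3 * 8
  return u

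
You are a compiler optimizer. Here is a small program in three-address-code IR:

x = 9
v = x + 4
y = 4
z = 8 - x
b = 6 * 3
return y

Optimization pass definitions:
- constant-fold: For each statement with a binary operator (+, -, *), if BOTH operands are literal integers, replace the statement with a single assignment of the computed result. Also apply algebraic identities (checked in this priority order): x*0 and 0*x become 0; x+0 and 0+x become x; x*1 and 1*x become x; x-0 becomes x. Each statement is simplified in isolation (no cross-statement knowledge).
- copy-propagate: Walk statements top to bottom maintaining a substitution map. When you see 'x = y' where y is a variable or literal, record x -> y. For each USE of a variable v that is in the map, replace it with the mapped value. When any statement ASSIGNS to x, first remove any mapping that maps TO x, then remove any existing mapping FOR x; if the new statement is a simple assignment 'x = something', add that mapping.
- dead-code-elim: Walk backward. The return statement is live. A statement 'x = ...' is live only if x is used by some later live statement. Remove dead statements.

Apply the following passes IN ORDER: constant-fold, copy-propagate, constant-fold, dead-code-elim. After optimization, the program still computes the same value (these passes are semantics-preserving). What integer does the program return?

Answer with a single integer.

Initial IR:
  x = 9
  v = x + 4
  y = 4
  z = 8 - x
  b = 6 * 3
  return y
After constant-fold (6 stmts):
  x = 9
  v = x + 4
  y = 4
  z = 8 - x
  b = 18
  return y
After copy-propagate (6 stmts):
  x = 9
  v = 9 + 4
  y = 4
  z = 8 - 9
  b = 18
  return 4
After constant-fold (6 stmts):
  x = 9
  v = 13
  y = 4
  z = -1
  b = 18
  return 4
After dead-code-elim (1 stmts):
  return 4
Evaluate:
  x = 9  =>  x = 9
  v = x + 4  =>  v = 13
  y = 4  =>  y = 4
  z = 8 - x  =>  z = -1
  b = 6 * 3  =>  b = 18
  return y = 4

Answer: 4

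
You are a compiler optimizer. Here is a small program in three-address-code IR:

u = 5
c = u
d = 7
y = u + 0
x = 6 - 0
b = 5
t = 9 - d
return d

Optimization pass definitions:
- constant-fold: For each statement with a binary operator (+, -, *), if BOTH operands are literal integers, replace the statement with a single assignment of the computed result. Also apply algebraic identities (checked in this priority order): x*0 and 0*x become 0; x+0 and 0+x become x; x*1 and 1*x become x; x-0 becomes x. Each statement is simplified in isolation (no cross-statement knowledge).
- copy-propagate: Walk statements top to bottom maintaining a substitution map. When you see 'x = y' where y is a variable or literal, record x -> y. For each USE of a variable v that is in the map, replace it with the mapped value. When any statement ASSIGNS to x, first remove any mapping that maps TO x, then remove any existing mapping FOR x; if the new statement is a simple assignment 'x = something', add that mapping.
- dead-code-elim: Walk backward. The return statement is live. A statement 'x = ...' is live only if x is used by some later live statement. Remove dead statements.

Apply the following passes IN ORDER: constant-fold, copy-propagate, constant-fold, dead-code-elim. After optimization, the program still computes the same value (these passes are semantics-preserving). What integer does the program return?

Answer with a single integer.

Initial IR:
  u = 5
  c = u
  d = 7
  y = u + 0
  x = 6 - 0
  b = 5
  t = 9 - d
  return d
After constant-fold (8 stmts):
  u = 5
  c = u
  d = 7
  y = u
  x = 6
  b = 5
  t = 9 - d
  return d
After copy-propagate (8 stmts):
  u = 5
  c = 5
  d = 7
  y = 5
  x = 6
  b = 5
  t = 9 - 7
  return 7
After constant-fold (8 stmts):
  u = 5
  c = 5
  d = 7
  y = 5
  x = 6
  b = 5
  t = 2
  return 7
After dead-code-elim (1 stmts):
  return 7
Evaluate:
  u = 5  =>  u = 5
  c = u  =>  c = 5
  d = 7  =>  d = 7
  y = u + 0  =>  y = 5
  x = 6 - 0  =>  x = 6
  b = 5  =>  b = 5
  t = 9 - d  =>  t = 2
  return d = 7

Answer: 7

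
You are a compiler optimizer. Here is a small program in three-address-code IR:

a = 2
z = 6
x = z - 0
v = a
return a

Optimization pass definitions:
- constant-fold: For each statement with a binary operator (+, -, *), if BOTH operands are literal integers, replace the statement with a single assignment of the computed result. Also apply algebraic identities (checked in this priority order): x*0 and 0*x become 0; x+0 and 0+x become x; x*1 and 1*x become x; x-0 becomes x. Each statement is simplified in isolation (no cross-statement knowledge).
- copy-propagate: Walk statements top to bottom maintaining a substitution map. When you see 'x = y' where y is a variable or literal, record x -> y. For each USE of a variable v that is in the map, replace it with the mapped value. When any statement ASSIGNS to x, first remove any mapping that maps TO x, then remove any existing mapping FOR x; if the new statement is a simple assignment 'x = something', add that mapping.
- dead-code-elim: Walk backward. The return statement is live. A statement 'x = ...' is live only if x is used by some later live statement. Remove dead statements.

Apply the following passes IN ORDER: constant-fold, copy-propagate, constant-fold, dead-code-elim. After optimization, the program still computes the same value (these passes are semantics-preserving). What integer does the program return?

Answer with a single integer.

Initial IR:
  a = 2
  z = 6
  x = z - 0
  v = a
  return a
After constant-fold (5 stmts):
  a = 2
  z = 6
  x = z
  v = a
  return a
After copy-propagate (5 stmts):
  a = 2
  z = 6
  x = 6
  v = 2
  return 2
After constant-fold (5 stmts):
  a = 2
  z = 6
  x = 6
  v = 2
  return 2
After dead-code-elim (1 stmts):
  return 2
Evaluate:
  a = 2  =>  a = 2
  z = 6  =>  z = 6
  x = z - 0  =>  x = 6
  v = a  =>  v = 2
  return a = 2

Answer: 2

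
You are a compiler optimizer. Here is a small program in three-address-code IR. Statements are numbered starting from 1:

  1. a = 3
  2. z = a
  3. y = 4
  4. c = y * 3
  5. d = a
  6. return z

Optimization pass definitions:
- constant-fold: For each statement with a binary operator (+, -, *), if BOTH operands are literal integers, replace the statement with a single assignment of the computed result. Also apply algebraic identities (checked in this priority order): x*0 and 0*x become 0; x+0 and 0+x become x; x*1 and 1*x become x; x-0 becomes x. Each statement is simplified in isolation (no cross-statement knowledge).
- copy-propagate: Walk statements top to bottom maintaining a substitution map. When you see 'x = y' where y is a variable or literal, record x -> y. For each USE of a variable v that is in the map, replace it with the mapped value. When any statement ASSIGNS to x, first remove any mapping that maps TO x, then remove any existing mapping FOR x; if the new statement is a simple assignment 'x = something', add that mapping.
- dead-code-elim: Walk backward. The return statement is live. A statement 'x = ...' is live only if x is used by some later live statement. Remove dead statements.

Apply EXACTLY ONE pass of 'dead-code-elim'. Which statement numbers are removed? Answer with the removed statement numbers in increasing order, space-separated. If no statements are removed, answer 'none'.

Backward liveness scan:
Stmt 1 'a = 3': KEEP (a is live); live-in = []
Stmt 2 'z = a': KEEP (z is live); live-in = ['a']
Stmt 3 'y = 4': DEAD (y not in live set ['z'])
Stmt 4 'c = y * 3': DEAD (c not in live set ['z'])
Stmt 5 'd = a': DEAD (d not in live set ['z'])
Stmt 6 'return z': KEEP (return); live-in = ['z']
Removed statement numbers: [3, 4, 5]
Surviving IR:
  a = 3
  z = a
  return z

Answer: 3 4 5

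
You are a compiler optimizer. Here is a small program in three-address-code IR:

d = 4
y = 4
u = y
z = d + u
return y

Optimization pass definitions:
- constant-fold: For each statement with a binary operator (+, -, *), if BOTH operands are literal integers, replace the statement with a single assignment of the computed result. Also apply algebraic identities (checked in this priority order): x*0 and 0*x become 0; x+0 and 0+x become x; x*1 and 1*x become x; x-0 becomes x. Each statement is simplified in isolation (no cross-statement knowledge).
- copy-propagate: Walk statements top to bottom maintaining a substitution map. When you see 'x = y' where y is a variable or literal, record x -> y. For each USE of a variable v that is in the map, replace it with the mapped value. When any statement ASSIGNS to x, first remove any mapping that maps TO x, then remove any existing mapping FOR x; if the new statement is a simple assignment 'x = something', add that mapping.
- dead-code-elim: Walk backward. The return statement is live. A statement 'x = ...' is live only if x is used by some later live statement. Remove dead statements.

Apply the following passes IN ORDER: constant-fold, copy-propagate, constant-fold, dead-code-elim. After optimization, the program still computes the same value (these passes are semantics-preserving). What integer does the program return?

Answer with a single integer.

Answer: 4

Derivation:
Initial IR:
  d = 4
  y = 4
  u = y
  z = d + u
  return y
After constant-fold (5 stmts):
  d = 4
  y = 4
  u = y
  z = d + u
  return y
After copy-propagate (5 stmts):
  d = 4
  y = 4
  u = 4
  z = 4 + 4
  return 4
After constant-fold (5 stmts):
  d = 4
  y = 4
  u = 4
  z = 8
  return 4
After dead-code-elim (1 stmts):
  return 4
Evaluate:
  d = 4  =>  d = 4
  y = 4  =>  y = 4
  u = y  =>  u = 4
  z = d + u  =>  z = 8
  return y = 4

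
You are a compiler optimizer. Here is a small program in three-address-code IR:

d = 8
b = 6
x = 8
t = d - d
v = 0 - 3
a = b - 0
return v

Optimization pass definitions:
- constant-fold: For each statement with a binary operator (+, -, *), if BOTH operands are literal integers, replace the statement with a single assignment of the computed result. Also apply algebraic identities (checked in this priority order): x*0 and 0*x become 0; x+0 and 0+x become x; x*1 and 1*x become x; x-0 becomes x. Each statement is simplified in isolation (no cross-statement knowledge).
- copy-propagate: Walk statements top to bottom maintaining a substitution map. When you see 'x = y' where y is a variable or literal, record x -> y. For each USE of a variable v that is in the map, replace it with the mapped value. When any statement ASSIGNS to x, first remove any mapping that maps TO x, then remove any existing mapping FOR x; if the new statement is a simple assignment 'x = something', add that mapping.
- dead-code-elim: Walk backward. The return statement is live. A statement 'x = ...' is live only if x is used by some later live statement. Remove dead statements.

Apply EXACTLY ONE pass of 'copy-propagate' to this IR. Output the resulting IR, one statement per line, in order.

Applying copy-propagate statement-by-statement:
  [1] d = 8  (unchanged)
  [2] b = 6  (unchanged)
  [3] x = 8  (unchanged)
  [4] t = d - d  -> t = 8 - 8
  [5] v = 0 - 3  (unchanged)
  [6] a = b - 0  -> a = 6 - 0
  [7] return v  (unchanged)
Result (7 stmts):
  d = 8
  b = 6
  x = 8
  t = 8 - 8
  v = 0 - 3
  a = 6 - 0
  return v

Answer: d = 8
b = 6
x = 8
t = 8 - 8
v = 0 - 3
a = 6 - 0
return v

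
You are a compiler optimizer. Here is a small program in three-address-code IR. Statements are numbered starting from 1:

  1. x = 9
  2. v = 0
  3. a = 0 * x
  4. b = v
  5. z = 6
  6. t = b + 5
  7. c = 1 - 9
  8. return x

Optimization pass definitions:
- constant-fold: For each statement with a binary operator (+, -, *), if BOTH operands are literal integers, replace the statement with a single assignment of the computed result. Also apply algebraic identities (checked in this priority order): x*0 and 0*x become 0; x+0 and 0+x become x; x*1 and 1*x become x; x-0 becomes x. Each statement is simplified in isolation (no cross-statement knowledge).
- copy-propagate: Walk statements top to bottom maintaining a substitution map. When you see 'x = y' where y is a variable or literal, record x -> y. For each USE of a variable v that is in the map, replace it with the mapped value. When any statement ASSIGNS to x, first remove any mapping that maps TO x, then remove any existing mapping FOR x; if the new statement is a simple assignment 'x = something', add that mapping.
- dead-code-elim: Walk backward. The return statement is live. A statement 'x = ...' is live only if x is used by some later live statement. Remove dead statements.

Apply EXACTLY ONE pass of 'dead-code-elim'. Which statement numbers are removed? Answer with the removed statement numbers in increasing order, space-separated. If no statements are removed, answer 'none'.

Backward liveness scan:
Stmt 1 'x = 9': KEEP (x is live); live-in = []
Stmt 2 'v = 0': DEAD (v not in live set ['x'])
Stmt 3 'a = 0 * x': DEAD (a not in live set ['x'])
Stmt 4 'b = v': DEAD (b not in live set ['x'])
Stmt 5 'z = 6': DEAD (z not in live set ['x'])
Stmt 6 't = b + 5': DEAD (t not in live set ['x'])
Stmt 7 'c = 1 - 9': DEAD (c not in live set ['x'])
Stmt 8 'return x': KEEP (return); live-in = ['x']
Removed statement numbers: [2, 3, 4, 5, 6, 7]
Surviving IR:
  x = 9
  return x

Answer: 2 3 4 5 6 7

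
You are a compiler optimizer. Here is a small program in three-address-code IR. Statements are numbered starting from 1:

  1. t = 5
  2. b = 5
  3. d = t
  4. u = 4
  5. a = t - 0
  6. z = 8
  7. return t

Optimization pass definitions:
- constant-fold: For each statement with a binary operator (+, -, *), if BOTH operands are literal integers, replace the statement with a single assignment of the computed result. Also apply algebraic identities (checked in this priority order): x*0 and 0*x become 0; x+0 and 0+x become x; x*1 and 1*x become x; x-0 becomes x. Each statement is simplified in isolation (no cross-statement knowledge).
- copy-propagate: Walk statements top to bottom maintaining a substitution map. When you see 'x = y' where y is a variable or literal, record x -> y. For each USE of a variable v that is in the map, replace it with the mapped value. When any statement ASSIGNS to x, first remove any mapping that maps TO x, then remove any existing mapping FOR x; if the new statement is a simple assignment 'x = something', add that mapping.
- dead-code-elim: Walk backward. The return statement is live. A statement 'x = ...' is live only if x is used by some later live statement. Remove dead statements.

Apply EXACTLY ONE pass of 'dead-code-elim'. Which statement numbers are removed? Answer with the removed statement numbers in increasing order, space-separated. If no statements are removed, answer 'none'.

Backward liveness scan:
Stmt 1 't = 5': KEEP (t is live); live-in = []
Stmt 2 'b = 5': DEAD (b not in live set ['t'])
Stmt 3 'd = t': DEAD (d not in live set ['t'])
Stmt 4 'u = 4': DEAD (u not in live set ['t'])
Stmt 5 'a = t - 0': DEAD (a not in live set ['t'])
Stmt 6 'z = 8': DEAD (z not in live set ['t'])
Stmt 7 'return t': KEEP (return); live-in = ['t']
Removed statement numbers: [2, 3, 4, 5, 6]
Surviving IR:
  t = 5
  return t

Answer: 2 3 4 5 6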